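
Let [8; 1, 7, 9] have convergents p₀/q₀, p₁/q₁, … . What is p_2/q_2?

71/8

Using pₖ = aₖpₖ₋₁ + pₖ₋₂, qₖ = aₖqₖ₋₁ + qₖ₋₂ (with p₋₁=1, p₋₂=0, q₋₁=0, q₋₂=1):
  k=0: a=8, p=8, q=1
  k=1: a=1, p=9, q=1
  k=2: a=7, p=71, q=8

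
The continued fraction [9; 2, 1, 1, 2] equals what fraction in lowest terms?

Using pₖ = aₖpₖ₋₁ + pₖ₋₂ and qₖ = aₖqₖ₋₁ + qₖ₋₂:
  k=0: a=9, p=9, q=1
  k=1: a=2, p=19, q=2
  k=2: a=1, p=28, q=3
  k=3: a=1, p=47, q=5
  k=4: a=2, p=122, q=13

122/13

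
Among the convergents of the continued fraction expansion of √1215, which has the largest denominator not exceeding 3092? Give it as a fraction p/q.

√1215 = [34; 1, 5, 1, 68, …] (period length 4).
Convergents:
  p_0/q_0 = 34/1
  p_1/q_1 = 35/1
  p_2/q_2 = 209/6
  p_3/q_3 = 244/7
  p_4/q_4 = 16801/482
  p_5/q_5 = 17045/489
  p_6/q_6 = 102026/2927
  p_7/q_7 = 119071/3416
q_6 = 2927 ≤ 3092 < 3416 = q_7, so the answer is 102026/2927.

102026/2927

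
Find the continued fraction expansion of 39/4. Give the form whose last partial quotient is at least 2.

[9; 1, 3]

39 = 9*4 + 3
4 = 1*3 + 1
3 = 3*1 + 0  (stop)
So 39/4 = [9; 1, 3].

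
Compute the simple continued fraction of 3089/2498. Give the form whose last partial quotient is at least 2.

3089 = 1×2498 + 591
2498 = 4×591 + 134
591 = 4×134 + 55
134 = 2×55 + 24
55 = 2×24 + 7
24 = 3×7 + 3
7 = 2×3 + 1
3 = 3×1 + 0  (stop)
So 3089/2498 = [1; 4, 4, 2, 2, 3, 2, 3].

[1; 4, 4, 2, 2, 3, 2, 3]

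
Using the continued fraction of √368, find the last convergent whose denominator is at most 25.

211/11

√368 = [19; 5, 2, 5, 38, …] (period length 4).
Convergents:
  p_0/q_0 = 19/1
  p_1/q_1 = 96/5
  p_2/q_2 = 211/11
  p_3/q_3 = 1151/60
q_2 = 11 ≤ 25 < 60 = q_3, so the answer is 211/11.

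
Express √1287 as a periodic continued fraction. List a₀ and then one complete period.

a₀ = ⌊√1287⌋ = 35.
With m₀=0, d₀=1 and mₖ₊₁ = dₖaₖ − mₖ, dₖ₊₁ = (n − mₖ₊₁²)/dₖ, aₖ₊₁ = ⌊(a₀+mₖ₊₁)/dₖ₊₁⌋:
  k=1: m=35, d=62, a=1
  k=2: m=27, d=9, a=6
  k=3: m=27, d=62, a=1
  k=4: m=35, d=1, a=70
d=1 and a=2a₀=70 at k=4, so the next step gives (m, d) = (35, 62) again — its k=1 value — and the period has length 4.

[35; 1, 6, 1, 70]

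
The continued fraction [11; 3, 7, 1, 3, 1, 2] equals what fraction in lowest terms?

Using pₖ = aₖpₖ₋₁ + pₖ₋₂ and qₖ = aₖqₖ₋₁ + qₖ₋₂:
  k=0: a=11, p=11, q=1
  k=1: a=3, p=34, q=3
  k=2: a=7, p=249, q=22
  k=3: a=1, p=283, q=25
  k=4: a=3, p=1098, q=97
  k=5: a=1, p=1381, q=122
  k=6: a=2, p=3860, q=341

3860/341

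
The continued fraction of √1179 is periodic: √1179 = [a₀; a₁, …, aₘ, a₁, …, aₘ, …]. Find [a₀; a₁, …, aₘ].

[34; 2, 1, 33, 1, 2, 68]

a₀ = ⌊√1179⌋ = 34.
With m₀=0, d₀=1 and mₖ₊₁ = dₖaₖ − mₖ, dₖ₊₁ = (n − mₖ₊₁²)/dₖ, aₖ₊₁ = ⌊(a₀+mₖ₊₁)/dₖ₊₁⌋:
  k=1: m=34, d=23, a=2
  k=2: m=12, d=45, a=1
  k=3: m=33, d=2, a=33
  k=4: m=33, d=45, a=1
  k=5: m=12, d=23, a=2
  k=6: m=34, d=1, a=68
d=1 and a=2a₀=68 at k=6, so the next step gives (m, d) = (34, 23) again — its k=1 value — and the period has length 6.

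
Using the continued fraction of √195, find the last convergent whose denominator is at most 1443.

√195 = [13; 1, 26, …] (period length 2).
Convergents:
  p_0/q_0 = 13/1
  p_1/q_1 = 14/1
  p_2/q_2 = 377/27
  p_3/q_3 = 391/28
  p_4/q_4 = 10543/755
  p_5/q_5 = 10934/783
  p_6/q_6 = 294827/21113
q_5 = 783 ≤ 1443 < 21113 = q_6, so the answer is 10934/783.

10934/783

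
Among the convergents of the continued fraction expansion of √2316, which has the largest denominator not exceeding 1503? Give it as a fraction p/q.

37008/769

√2316 = [48; 8, 96, …] (period length 2).
Convergents:
  p_0/q_0 = 48/1
  p_1/q_1 = 385/8
  p_2/q_2 = 37008/769
  p_3/q_3 = 296449/6160
q_2 = 769 ≤ 1503 < 6160 = q_3, so the answer is 37008/769.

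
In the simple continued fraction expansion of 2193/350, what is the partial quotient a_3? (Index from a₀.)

3

2193 = 6·350 + 93   →  a_0 = 6
350 = 3·93 + 71   →  a_1 = 3
93 = 1·71 + 22   →  a_2 = 1
71 = 3·22 + 5   →  a_3 = 3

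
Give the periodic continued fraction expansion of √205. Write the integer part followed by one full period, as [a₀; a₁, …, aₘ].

[14; 3, 6, 1, 4, 1, 6, 3, 28]

a₀ = ⌊√205⌋ = 14.
With m₀=0, d₀=1 and mₖ₊₁ = dₖaₖ − mₖ, dₖ₊₁ = (n − mₖ₊₁²)/dₖ, aₖ₊₁ = ⌊(a₀+mₖ₊₁)/dₖ₊₁⌋:
  k=1: m=14, d=9, a=3
  k=2: m=13, d=4, a=6
  k=3: m=11, d=21, a=1
  k=4: m=10, d=5, a=4
  k=5: m=10, d=21, a=1
  k=6: m=11, d=4, a=6
  k=7: m=13, d=9, a=3
  k=8: m=14, d=1, a=28
d=1 and a=2a₀=28 at k=8, so the next step gives (m, d) = (14, 9) again — its k=1 value — and the period has length 8.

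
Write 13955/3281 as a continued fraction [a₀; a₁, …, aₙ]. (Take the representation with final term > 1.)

[4; 3, 1, 18, 3, 14]

13955 = 4·3281 + 831
3281 = 3·831 + 788
831 = 1·788 + 43
788 = 18·43 + 14
43 = 3·14 + 1
14 = 14·1 + 0  (stop)
So 13955/3281 = [4; 3, 1, 18, 3, 14].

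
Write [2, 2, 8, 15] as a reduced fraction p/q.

635/257

Fold from the inside: start with 15/1.
  8 + 1/15 = 121/15
  2 + 15/121 = 257/121
  2 + 121/257 = 635/257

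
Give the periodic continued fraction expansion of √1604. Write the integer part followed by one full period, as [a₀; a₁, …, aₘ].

[40; 20, 80]

a₀ = ⌊√1604⌋ = 40.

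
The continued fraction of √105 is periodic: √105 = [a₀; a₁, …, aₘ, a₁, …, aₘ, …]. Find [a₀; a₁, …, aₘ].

a₀ = ⌊√105⌋ = 10.
With m₀=0, d₀=1 and mₖ₊₁ = dₖaₖ − mₖ, dₖ₊₁ = (n − mₖ₊₁²)/dₖ, aₖ₊₁ = ⌊(a₀+mₖ₊₁)/dₖ₊₁⌋:
  k=1: m=10, d=5, a=4
  k=2: m=10, d=1, a=20
d=1 and a=2a₀=20 at k=2, so the next step gives (m, d) = (10, 5) again — its k=1 value — and the period has length 2.

[10; 4, 20]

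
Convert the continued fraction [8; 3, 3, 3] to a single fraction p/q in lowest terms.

Fold from the inside: start with 3/1.
  3 + 1/3 = 10/3
  3 + 3/10 = 33/10
  8 + 10/33 = 274/33

274/33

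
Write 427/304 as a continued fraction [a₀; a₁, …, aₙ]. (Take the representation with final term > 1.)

427 = 1×304 + 123
304 = 2×123 + 58
123 = 2×58 + 7
58 = 8×7 + 2
7 = 3×2 + 1
2 = 2×1 + 0  (stop)
So 427/304 = [1; 2, 2, 8, 3, 2].

[1; 2, 2, 8, 3, 2]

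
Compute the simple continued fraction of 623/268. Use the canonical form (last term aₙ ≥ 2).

623 = 2*268 + 87
268 = 3*87 + 7
87 = 12*7 + 3
7 = 2*3 + 1
3 = 3*1 + 0  (stop)
So 623/268 = [2; 3, 12, 2, 3].

[2; 3, 12, 2, 3]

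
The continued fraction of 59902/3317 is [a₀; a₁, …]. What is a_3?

12

59902 = 18·3317 + 196   →  a_0 = 18
3317 = 16·196 + 181   →  a_1 = 16
196 = 1·181 + 15   →  a_2 = 1
181 = 12·15 + 1   →  a_3 = 12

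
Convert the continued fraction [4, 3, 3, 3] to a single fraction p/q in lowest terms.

142/33

Fold from the inside: start with 3/1.
  3 + 1/3 = 10/3
  3 + 3/10 = 33/10
  4 + 10/33 = 142/33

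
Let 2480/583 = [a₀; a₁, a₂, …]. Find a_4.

2480 = 4·583 + 148   →  a_0 = 4
583 = 3·148 + 139   →  a_1 = 3
148 = 1·139 + 9   →  a_2 = 1
139 = 15·9 + 4   →  a_3 = 15
9 = 2·4 + 1   →  a_4 = 2

2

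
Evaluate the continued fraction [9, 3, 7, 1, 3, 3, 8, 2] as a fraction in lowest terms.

Fold from the inside: start with 2/1.
  8 + 1/2 = 17/2
  3 + 2/17 = 53/17
  3 + 17/53 = 176/53
  1 + 53/176 = 229/176
  7 + 176/229 = 1779/229
  3 + 229/1779 = 5566/1779
  9 + 1779/5566 = 51873/5566

51873/5566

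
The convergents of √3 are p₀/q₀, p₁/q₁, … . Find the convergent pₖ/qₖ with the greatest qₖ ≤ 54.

71/41

√3 = [1; 1, 2, …] (period length 2).
Convergents:
  p_0/q_0 = 1/1
  p_1/q_1 = 2/1
  p_2/q_2 = 5/3
  p_3/q_3 = 7/4
  p_4/q_4 = 19/11
  p_5/q_5 = 26/15
  p_6/q_6 = 71/41
  p_7/q_7 = 97/56
q_6 = 41 ≤ 54 < 56 = q_7, so the answer is 71/41.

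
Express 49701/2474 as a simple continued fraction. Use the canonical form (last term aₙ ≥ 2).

49701 = 20×2474 + 221
2474 = 11×221 + 43
221 = 5×43 + 6
43 = 7×6 + 1
6 = 6×1 + 0  (stop)
So 49701/2474 = [20; 11, 5, 7, 6].

[20; 11, 5, 7, 6]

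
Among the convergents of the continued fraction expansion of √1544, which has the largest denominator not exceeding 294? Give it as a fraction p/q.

√1544 = [39; 3, 2, 2, 9, 2, 2, 3, 78, …] (period length 8).
Convergents:
  p_0/q_0 = 39/1
  p_1/q_1 = 118/3
  p_2/q_2 = 275/7
  p_3/q_3 = 668/17
  p_4/q_4 = 6287/160
  p_5/q_5 = 13242/337
q_4 = 160 ≤ 294 < 337 = q_5, so the answer is 6287/160.

6287/160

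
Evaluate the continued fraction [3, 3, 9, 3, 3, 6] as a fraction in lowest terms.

6049/1821

Using pₖ = aₖpₖ₋₁ + pₖ₋₂ and qₖ = aₖqₖ₋₁ + qₖ₋₂:
  k=0: a=3, p=3, q=1
  k=1: a=3, p=10, q=3
  k=2: a=9, p=93, q=28
  k=3: a=3, p=289, q=87
  k=4: a=3, p=960, q=289
  k=5: a=6, p=6049, q=1821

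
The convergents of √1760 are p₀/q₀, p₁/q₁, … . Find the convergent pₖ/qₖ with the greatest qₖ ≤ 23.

881/21

√1760 = [41; 1, 19, 1, 82, …] (period length 4).
Convergents:
  p_0/q_0 = 41/1
  p_1/q_1 = 42/1
  p_2/q_2 = 839/20
  p_3/q_3 = 881/21
  p_4/q_4 = 73081/1742
q_3 = 21 ≤ 23 < 1742 = q_4, so the answer is 881/21.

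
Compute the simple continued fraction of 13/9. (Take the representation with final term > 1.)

[1; 2, 4]

13 = 1×9 + 4
9 = 2×4 + 1
4 = 4×1 + 0  (stop)
So 13/9 = [1; 2, 4].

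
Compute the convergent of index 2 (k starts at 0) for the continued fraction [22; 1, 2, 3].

Using pₖ = aₖpₖ₋₁ + pₖ₋₂, qₖ = aₖqₖ₋₁ + qₖ₋₂ (with p₋₁=1, p₋₂=0, q₋₁=0, q₋₂=1):
  k=0: a=22, p=22, q=1
  k=1: a=1, p=23, q=1
  k=2: a=2, p=68, q=3

68/3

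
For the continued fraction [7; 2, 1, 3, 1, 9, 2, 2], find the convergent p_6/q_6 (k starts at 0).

2119/288

Using pₖ = aₖpₖ₋₁ + pₖ₋₂, qₖ = aₖqₖ₋₁ + qₖ₋₂ (with p₋₁=1, p₋₂=0, q₋₁=0, q₋₂=1):
  k=0: a=7, p=7, q=1
  k=1: a=2, p=15, q=2
  k=2: a=1, p=22, q=3
  k=3: a=3, p=81, q=11
  k=4: a=1, p=103, q=14
  k=5: a=9, p=1008, q=137
  k=6: a=2, p=2119, q=288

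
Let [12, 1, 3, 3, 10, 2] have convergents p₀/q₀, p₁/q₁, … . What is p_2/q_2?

51/4

Using pₖ = aₖpₖ₋₁ + pₖ₋₂, qₖ = aₖqₖ₋₁ + qₖ₋₂ (with p₋₁=1, p₋₂=0, q₋₁=0, q₋₂=1):
  k=0: a=12, p=12, q=1
  k=1: a=1, p=13, q=1
  k=2: a=3, p=51, q=4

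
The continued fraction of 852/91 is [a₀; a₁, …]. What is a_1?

2

852 = 9·91 + 33   →  a_0 = 9
91 = 2·33 + 25   →  a_1 = 2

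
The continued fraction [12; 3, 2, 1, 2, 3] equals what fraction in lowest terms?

1119/91

Using pₖ = aₖpₖ₋₁ + pₖ₋₂ and qₖ = aₖqₖ₋₁ + qₖ₋₂:
  k=0: a=12, p=12, q=1
  k=1: a=3, p=37, q=3
  k=2: a=2, p=86, q=7
  k=3: a=1, p=123, q=10
  k=4: a=2, p=332, q=27
  k=5: a=3, p=1119, q=91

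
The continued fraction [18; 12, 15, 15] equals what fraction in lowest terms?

Fold from the inside: start with 15/1.
  15 + 1/15 = 226/15
  12 + 15/226 = 2727/226
  18 + 226/2727 = 49312/2727

49312/2727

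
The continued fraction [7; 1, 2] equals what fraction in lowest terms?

23/3

Using pₖ = aₖpₖ₋₁ + pₖ₋₂ and qₖ = aₖqₖ₋₁ + qₖ₋₂:
  k=0: a=7, p=7, q=1
  k=1: a=1, p=8, q=1
  k=2: a=2, p=23, q=3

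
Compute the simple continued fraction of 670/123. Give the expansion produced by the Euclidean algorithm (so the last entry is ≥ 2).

670 = 5×123 + 55
123 = 2×55 + 13
55 = 4×13 + 3
13 = 4×3 + 1
3 = 3×1 + 0  (stop)
So 670/123 = [5; 2, 4, 4, 3].

[5; 2, 4, 4, 3]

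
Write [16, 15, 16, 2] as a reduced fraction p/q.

Using pₖ = aₖpₖ₋₁ + pₖ₋₂ and qₖ = aₖqₖ₋₁ + qₖ₋₂:
  k=0: a=16, p=16, q=1
  k=1: a=15, p=241, q=15
  k=2: a=16, p=3872, q=241
  k=3: a=2, p=7985, q=497

7985/497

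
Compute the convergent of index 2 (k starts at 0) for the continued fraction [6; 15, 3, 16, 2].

279/46

Using pₖ = aₖpₖ₋₁ + pₖ₋₂, qₖ = aₖqₖ₋₁ + qₖ₋₂ (with p₋₁=1, p₋₂=0, q₋₁=0, q₋₂=1):
  k=0: a=6, p=6, q=1
  k=1: a=15, p=91, q=15
  k=2: a=3, p=279, q=46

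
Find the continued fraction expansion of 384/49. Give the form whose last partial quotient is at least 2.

384 = 7*49 + 41
49 = 1*41 + 8
41 = 5*8 + 1
8 = 8*1 + 0  (stop)
So 384/49 = [7; 1, 5, 8].

[7; 1, 5, 8]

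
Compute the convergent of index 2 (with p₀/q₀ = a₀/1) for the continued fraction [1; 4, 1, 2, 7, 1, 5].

Using pₖ = aₖpₖ₋₁ + pₖ₋₂, qₖ = aₖqₖ₋₁ + qₖ₋₂ (with p₋₁=1, p₋₂=0, q₋₁=0, q₋₂=1):
  k=0: a=1, p=1, q=1
  k=1: a=4, p=5, q=4
  k=2: a=1, p=6, q=5

6/5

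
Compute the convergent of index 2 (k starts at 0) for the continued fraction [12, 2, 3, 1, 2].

87/7

Using pₖ = aₖpₖ₋₁ + pₖ₋₂, qₖ = aₖqₖ₋₁ + qₖ₋₂ (with p₋₁=1, p₋₂=0, q₋₁=0, q₋₂=1):
  k=0: a=12, p=12, q=1
  k=1: a=2, p=25, q=2
  k=2: a=3, p=87, q=7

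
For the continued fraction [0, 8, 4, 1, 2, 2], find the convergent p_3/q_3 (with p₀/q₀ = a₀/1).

5/41

Using pₖ = aₖpₖ₋₁ + pₖ₋₂, qₖ = aₖqₖ₋₁ + qₖ₋₂ (with p₋₁=1, p₋₂=0, q₋₁=0, q₋₂=1):
  k=0: a=0, p=0, q=1
  k=1: a=8, p=1, q=8
  k=2: a=4, p=4, q=33
  k=3: a=1, p=5, q=41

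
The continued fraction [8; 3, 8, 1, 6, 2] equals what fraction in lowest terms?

3445/414

Fold from the inside: start with 2/1.
  6 + 1/2 = 13/2
  1 + 2/13 = 15/13
  8 + 13/15 = 133/15
  3 + 15/133 = 414/133
  8 + 133/414 = 3445/414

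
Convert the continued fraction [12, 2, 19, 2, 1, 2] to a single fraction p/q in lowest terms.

3971/318

Fold from the inside: start with 2/1.
  1 + 1/2 = 3/2
  2 + 2/3 = 8/3
  19 + 3/8 = 155/8
  2 + 8/155 = 318/155
  12 + 155/318 = 3971/318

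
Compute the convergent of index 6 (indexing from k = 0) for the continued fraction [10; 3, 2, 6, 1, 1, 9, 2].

9517/925

Using pₖ = aₖpₖ₋₁ + pₖ₋₂, qₖ = aₖqₖ₋₁ + qₖ₋₂ (with p₋₁=1, p₋₂=0, q₋₁=0, q₋₂=1):
  k=0: a=10, p=10, q=1
  k=1: a=3, p=31, q=3
  k=2: a=2, p=72, q=7
  k=3: a=6, p=463, q=45
  k=4: a=1, p=535, q=52
  k=5: a=1, p=998, q=97
  k=6: a=9, p=9517, q=925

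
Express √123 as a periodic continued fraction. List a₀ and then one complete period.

a₀ = ⌊√123⌋ = 11.

[11; 11, 22]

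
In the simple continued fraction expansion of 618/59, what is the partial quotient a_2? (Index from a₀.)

618 = 10·59 + 28   →  a_0 = 10
59 = 2·28 + 3   →  a_1 = 2
28 = 9·3 + 1   →  a_2 = 9

9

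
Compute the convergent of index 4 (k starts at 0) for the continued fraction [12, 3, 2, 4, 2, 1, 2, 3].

848/69

Using pₖ = aₖpₖ₋₁ + pₖ₋₂, qₖ = aₖqₖ₋₁ + qₖ₋₂ (with p₋₁=1, p₋₂=0, q₋₁=0, q₋₂=1):
  k=0: a=12, p=12, q=1
  k=1: a=3, p=37, q=3
  k=2: a=2, p=86, q=7
  k=3: a=4, p=381, q=31
  k=4: a=2, p=848, q=69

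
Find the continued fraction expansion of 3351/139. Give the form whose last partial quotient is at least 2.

3351 = 24·139 + 15
139 = 9·15 + 4
15 = 3·4 + 3
4 = 1·3 + 1
3 = 3·1 + 0  (stop)
So 3351/139 = [24; 9, 3, 1, 3].

[24; 9, 3, 1, 3]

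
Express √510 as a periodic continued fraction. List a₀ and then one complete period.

a₀ = ⌊√510⌋ = 22.
With m₀=0, d₀=1 and mₖ₊₁ = dₖaₖ − mₖ, dₖ₊₁ = (n − mₖ₊₁²)/dₖ, aₖ₊₁ = ⌊(a₀+mₖ₊₁)/dₖ₊₁⌋:
  k=1: m=22, d=26, a=1
  k=2: m=4, d=19, a=1
  k=3: m=15, d=15, a=2
  k=4: m=15, d=19, a=1
  k=5: m=4, d=26, a=1
  k=6: m=22, d=1, a=44
d=1 and a=2a₀=44 at k=6, so the next step gives (m, d) = (22, 26) again — its k=1 value — and the period has length 6.

[22; 1, 1, 2, 1, 1, 44]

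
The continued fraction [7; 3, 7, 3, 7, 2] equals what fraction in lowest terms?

7897/1079

Fold from the inside: start with 2/1.
  7 + 1/2 = 15/2
  3 + 2/15 = 47/15
  7 + 15/47 = 344/47
  3 + 47/344 = 1079/344
  7 + 344/1079 = 7897/1079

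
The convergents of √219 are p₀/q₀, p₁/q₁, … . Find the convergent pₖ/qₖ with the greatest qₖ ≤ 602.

8746/591

√219 = [14; 1, 3, 1, 28, …] (period length 4).
Convergents:
  p_0/q_0 = 14/1
  p_1/q_1 = 15/1
  p_2/q_2 = 59/4
  p_3/q_3 = 74/5
  p_4/q_4 = 2131/144
  p_5/q_5 = 2205/149
  p_6/q_6 = 8746/591
  p_7/q_7 = 10951/740
q_6 = 591 ≤ 602 < 740 = q_7, so the answer is 8746/591.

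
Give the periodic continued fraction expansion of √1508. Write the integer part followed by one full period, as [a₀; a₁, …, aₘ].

a₀ = ⌊√1508⌋ = 38.
With m₀=0, d₀=1 and mₖ₊₁ = dₖaₖ − mₖ, dₖ₊₁ = (n − mₖ₊₁²)/dₖ, aₖ₊₁ = ⌊(a₀+mₖ₊₁)/dₖ₊₁⌋:
  k=1: m=38, d=64, a=1
  k=2: m=26, d=13, a=4
  k=3: m=26, d=64, a=1
  k=4: m=38, d=1, a=76
d=1 and a=2a₀=76 at k=4, so the next step gives (m, d) = (38, 64) again — its k=1 value — and the period has length 4.

[38; 1, 4, 1, 76]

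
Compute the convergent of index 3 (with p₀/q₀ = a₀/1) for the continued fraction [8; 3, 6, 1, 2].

183/22

Using pₖ = aₖpₖ₋₁ + pₖ₋₂, qₖ = aₖqₖ₋₁ + qₖ₋₂ (with p₋₁=1, p₋₂=0, q₋₁=0, q₋₂=1):
  k=0: a=8, p=8, q=1
  k=1: a=3, p=25, q=3
  k=2: a=6, p=158, q=19
  k=3: a=1, p=183, q=22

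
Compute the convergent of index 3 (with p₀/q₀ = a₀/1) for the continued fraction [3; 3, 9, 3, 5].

Using pₖ = aₖpₖ₋₁ + pₖ₋₂, qₖ = aₖqₖ₋₁ + qₖ₋₂ (with p₋₁=1, p₋₂=0, q₋₁=0, q₋₂=1):
  k=0: a=3, p=3, q=1
  k=1: a=3, p=10, q=3
  k=2: a=9, p=93, q=28
  k=3: a=3, p=289, q=87

289/87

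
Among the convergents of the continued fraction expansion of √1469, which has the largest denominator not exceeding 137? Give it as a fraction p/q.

2223/58

√1469 = [38; 3, 18, 1, 4, 1, 18, 3, 76, …] (period length 8).
Convergents:
  p_0/q_0 = 38/1
  p_1/q_1 = 115/3
  p_2/q_2 = 2108/55
  p_3/q_3 = 2223/58
  p_4/q_4 = 11000/287
q_3 = 58 ≤ 137 < 287 = q_4, so the answer is 2223/58.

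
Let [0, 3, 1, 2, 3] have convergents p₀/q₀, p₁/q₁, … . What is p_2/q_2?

1/4

Using pₖ = aₖpₖ₋₁ + pₖ₋₂, qₖ = aₖqₖ₋₁ + qₖ₋₂ (with p₋₁=1, p₋₂=0, q₋₁=0, q₋₂=1):
  k=0: a=0, p=0, q=1
  k=1: a=3, p=1, q=3
  k=2: a=1, p=1, q=4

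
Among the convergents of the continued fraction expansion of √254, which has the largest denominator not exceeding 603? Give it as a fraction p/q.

8144/511

√254 = [15; 1, 14, 1, 30, …] (period length 4).
Convergents:
  p_0/q_0 = 15/1
  p_1/q_1 = 16/1
  p_2/q_2 = 239/15
  p_3/q_3 = 255/16
  p_4/q_4 = 7889/495
  p_5/q_5 = 8144/511
  p_6/q_6 = 121905/7649
q_5 = 511 ≤ 603 < 7649 = q_6, so the answer is 8144/511.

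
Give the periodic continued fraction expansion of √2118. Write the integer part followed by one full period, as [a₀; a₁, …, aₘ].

a₀ = ⌊√2118⌋ = 46.
With m₀=0, d₀=1 and mₖ₊₁ = dₖaₖ − mₖ, dₖ₊₁ = (n − mₖ₊₁²)/dₖ, aₖ₊₁ = ⌊(a₀+mₖ₊₁)/dₖ₊₁⌋:
  k=1: m=46, d=2, a=46
  k=2: m=46, d=1, a=92
d=1 and a=2a₀=92 at k=2, so the next step gives (m, d) = (46, 2) again — its k=1 value — and the period has length 2.

[46; 46, 92]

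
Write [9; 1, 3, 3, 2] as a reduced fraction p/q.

293/30

Fold from the inside: start with 2/1.
  3 + 1/2 = 7/2
  3 + 2/7 = 23/7
  1 + 7/23 = 30/23
  9 + 23/30 = 293/30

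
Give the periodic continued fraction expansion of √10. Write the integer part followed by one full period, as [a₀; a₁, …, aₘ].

a₀ = ⌊√10⌋ = 3.
With m₀=0, d₀=1 and mₖ₊₁ = dₖaₖ − mₖ, dₖ₊₁ = (n − mₖ₊₁²)/dₖ, aₖ₊₁ = ⌊(a₀+mₖ₊₁)/dₖ₊₁⌋:
  k=1: m=3, d=1, a=6
d=1 and a=2a₀=6 at k=1, so the next step gives (m, d) = (3, 1) again — its k=1 value — and the period has length 1.

[3; 6]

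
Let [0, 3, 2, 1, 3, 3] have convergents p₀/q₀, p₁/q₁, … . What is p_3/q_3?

Using pₖ = aₖpₖ₋₁ + pₖ₋₂, qₖ = aₖqₖ₋₁ + qₖ₋₂ (with p₋₁=1, p₋₂=0, q₋₁=0, q₋₂=1):
  k=0: a=0, p=0, q=1
  k=1: a=3, p=1, q=3
  k=2: a=2, p=2, q=7
  k=3: a=1, p=3, q=10

3/10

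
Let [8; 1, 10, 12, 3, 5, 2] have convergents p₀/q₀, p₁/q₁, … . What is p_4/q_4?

3653/410

Using pₖ = aₖpₖ₋₁ + pₖ₋₂, qₖ = aₖqₖ₋₁ + qₖ₋₂ (with p₋₁=1, p₋₂=0, q₋₁=0, q₋₂=1):
  k=0: a=8, p=8, q=1
  k=1: a=1, p=9, q=1
  k=2: a=10, p=98, q=11
  k=3: a=12, p=1185, q=133
  k=4: a=3, p=3653, q=410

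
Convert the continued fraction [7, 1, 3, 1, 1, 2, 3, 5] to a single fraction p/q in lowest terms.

Fold from the inside: start with 5/1.
  3 + 1/5 = 16/5
  2 + 5/16 = 37/16
  1 + 16/37 = 53/37
  1 + 37/53 = 90/53
  3 + 53/90 = 323/90
  1 + 90/323 = 413/323
  7 + 323/413 = 3214/413

3214/413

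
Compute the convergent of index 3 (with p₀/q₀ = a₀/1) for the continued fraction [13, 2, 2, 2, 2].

Using pₖ = aₖpₖ₋₁ + pₖ₋₂, qₖ = aₖqₖ₋₁ + qₖ₋₂ (with p₋₁=1, p₋₂=0, q₋₁=0, q₋₂=1):
  k=0: a=13, p=13, q=1
  k=1: a=2, p=27, q=2
  k=2: a=2, p=67, q=5
  k=3: a=2, p=161, q=12

161/12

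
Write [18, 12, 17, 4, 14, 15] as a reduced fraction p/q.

Fold from the inside: start with 15/1.
  14 + 1/15 = 211/15
  4 + 15/211 = 859/211
  17 + 211/859 = 14814/859
  12 + 859/14814 = 178627/14814
  18 + 14814/178627 = 3230100/178627

3230100/178627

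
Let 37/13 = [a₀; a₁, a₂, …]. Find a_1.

37 = 2·13 + 11   →  a_0 = 2
13 = 1·11 + 2   →  a_1 = 1

1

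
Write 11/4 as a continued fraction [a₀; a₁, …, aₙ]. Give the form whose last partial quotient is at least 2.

11 = 2×4 + 3
4 = 1×3 + 1
3 = 3×1 + 0  (stop)
So 11/4 = [2; 1, 3].

[2; 1, 3]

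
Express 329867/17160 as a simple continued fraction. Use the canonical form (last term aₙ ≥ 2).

[19; 4, 2, 15, 17, 1, 1, 3]

329867 = 19*17160 + 3827
17160 = 4*3827 + 1852
3827 = 2*1852 + 123
1852 = 15*123 + 7
123 = 17*7 + 4
7 = 1*4 + 3
4 = 1*3 + 1
3 = 3*1 + 0  (stop)
So 329867/17160 = [19; 4, 2, 15, 17, 1, 1, 3].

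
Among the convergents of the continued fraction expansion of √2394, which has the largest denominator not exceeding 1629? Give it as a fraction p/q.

67081/1371

√2394 = [48; 1, 12, 1, 96, …] (period length 4).
Convergents:
  p_0/q_0 = 48/1
  p_1/q_1 = 49/1
  p_2/q_2 = 636/13
  p_3/q_3 = 685/14
  p_4/q_4 = 66396/1357
  p_5/q_5 = 67081/1371
  p_6/q_6 = 871368/17809
q_5 = 1371 ≤ 1629 < 17809 = q_6, so the answer is 67081/1371.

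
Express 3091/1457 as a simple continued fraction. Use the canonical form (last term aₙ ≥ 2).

[2; 8, 4, 3, 6, 2]

3091 = 2*1457 + 177
1457 = 8*177 + 41
177 = 4*41 + 13
41 = 3*13 + 2
13 = 6*2 + 1
2 = 2*1 + 0  (stop)
So 3091/1457 = [2; 8, 4, 3, 6, 2].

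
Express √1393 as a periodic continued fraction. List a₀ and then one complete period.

a₀ = ⌊√1393⌋ = 37.

[37; 3, 10, 3, 74]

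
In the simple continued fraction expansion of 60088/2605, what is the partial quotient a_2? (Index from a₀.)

60088 = 23·2605 + 173   →  a_0 = 23
2605 = 15·173 + 10   →  a_1 = 15
173 = 17·10 + 3   →  a_2 = 17

17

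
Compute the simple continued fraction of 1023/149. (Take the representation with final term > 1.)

[6; 1, 6, 2, 4, 2]

1023 = 6*149 + 129
149 = 1*129 + 20
129 = 6*20 + 9
20 = 2*9 + 2
9 = 4*2 + 1
2 = 2*1 + 0  (stop)
So 1023/149 = [6; 1, 6, 2, 4, 2].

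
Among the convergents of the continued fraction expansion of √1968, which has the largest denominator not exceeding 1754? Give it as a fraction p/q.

29767/671

√1968 = [44; 2, 1, 3, 5, 3, 1, 2, 88, …] (period length 8).
Convergents:
  p_0/q_0 = 44/1
  p_1/q_1 = 89/2
  p_2/q_2 = 133/3
  p_3/q_3 = 488/11
  p_4/q_4 = 2573/58
  p_5/q_5 = 8207/185
  p_6/q_6 = 10780/243
  p_7/q_7 = 29767/671
  p_8/q_8 = 2630276/59291
q_7 = 671 ≤ 1754 < 59291 = q_8, so the answer is 29767/671.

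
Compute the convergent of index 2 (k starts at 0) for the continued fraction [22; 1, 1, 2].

45/2

Using pₖ = aₖpₖ₋₁ + pₖ₋₂, qₖ = aₖqₖ₋₁ + qₖ₋₂ (with p₋₁=1, p₋₂=0, q₋₁=0, q₋₂=1):
  k=0: a=22, p=22, q=1
  k=1: a=1, p=23, q=1
  k=2: a=1, p=45, q=2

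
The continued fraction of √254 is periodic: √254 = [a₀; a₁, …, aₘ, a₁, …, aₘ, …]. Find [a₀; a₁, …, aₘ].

a₀ = ⌊√254⌋ = 15.
With m₀=0, d₀=1 and mₖ₊₁ = dₖaₖ − mₖ, dₖ₊₁ = (n − mₖ₊₁²)/dₖ, aₖ₊₁ = ⌊(a₀+mₖ₊₁)/dₖ₊₁⌋:
  k=1: m=15, d=29, a=1
  k=2: m=14, d=2, a=14
  k=3: m=14, d=29, a=1
  k=4: m=15, d=1, a=30
d=1 and a=2a₀=30 at k=4, so the next step gives (m, d) = (15, 29) again — its k=1 value — and the period has length 4.

[15; 1, 14, 1, 30]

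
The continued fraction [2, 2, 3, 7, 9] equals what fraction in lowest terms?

Fold from the inside: start with 9/1.
  7 + 1/9 = 64/9
  3 + 9/64 = 201/64
  2 + 64/201 = 466/201
  2 + 201/466 = 1133/466

1133/466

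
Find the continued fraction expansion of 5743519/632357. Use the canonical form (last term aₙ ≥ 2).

5743519 = 9·632357 + 52306
632357 = 12·52306 + 4685
52306 = 11·4685 + 771
4685 = 6·771 + 59
771 = 13·59 + 4
59 = 14·4 + 3
4 = 1·3 + 1
3 = 3·1 + 0  (stop)
So 5743519/632357 = [9; 12, 11, 6, 13, 14, 1, 3].

[9; 12, 11, 6, 13, 14, 1, 3]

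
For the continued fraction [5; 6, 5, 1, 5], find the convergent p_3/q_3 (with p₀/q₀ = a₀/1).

Using pₖ = aₖpₖ₋₁ + pₖ₋₂, qₖ = aₖqₖ₋₁ + qₖ₋₂ (with p₋₁=1, p₋₂=0, q₋₁=0, q₋₂=1):
  k=0: a=5, p=5, q=1
  k=1: a=6, p=31, q=6
  k=2: a=5, p=160, q=31
  k=3: a=1, p=191, q=37

191/37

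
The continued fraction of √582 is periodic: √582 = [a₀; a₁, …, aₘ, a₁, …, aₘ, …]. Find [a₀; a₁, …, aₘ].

[24; 8, 48]

a₀ = ⌊√582⌋ = 24.
With m₀=0, d₀=1 and mₖ₊₁ = dₖaₖ − mₖ, dₖ₊₁ = (n − mₖ₊₁²)/dₖ, aₖ₊₁ = ⌊(a₀+mₖ₊₁)/dₖ₊₁⌋:
  k=1: m=24, d=6, a=8
  k=2: m=24, d=1, a=48
d=1 and a=2a₀=48 at k=2, so the next step gives (m, d) = (24, 6) again — its k=1 value — and the period has length 2.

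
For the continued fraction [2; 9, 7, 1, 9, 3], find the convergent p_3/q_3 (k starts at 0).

Using pₖ = aₖpₖ₋₁ + pₖ₋₂, qₖ = aₖqₖ₋₁ + qₖ₋₂ (with p₋₁=1, p₋₂=0, q₋₁=0, q₋₂=1):
  k=0: a=2, p=2, q=1
  k=1: a=9, p=19, q=9
  k=2: a=7, p=135, q=64
  k=3: a=1, p=154, q=73

154/73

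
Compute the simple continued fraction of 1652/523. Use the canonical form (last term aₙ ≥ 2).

1652 = 3·523 + 83
523 = 6·83 + 25
83 = 3·25 + 8
25 = 3·8 + 1
8 = 8·1 + 0  (stop)
So 1652/523 = [3; 6, 3, 3, 8].

[3; 6, 3, 3, 8]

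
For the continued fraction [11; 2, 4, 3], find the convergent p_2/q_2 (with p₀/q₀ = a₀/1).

Using pₖ = aₖpₖ₋₁ + pₖ₋₂, qₖ = aₖqₖ₋₁ + qₖ₋₂ (with p₋₁=1, p₋₂=0, q₋₁=0, q₋₂=1):
  k=0: a=11, p=11, q=1
  k=1: a=2, p=23, q=2
  k=2: a=4, p=103, q=9

103/9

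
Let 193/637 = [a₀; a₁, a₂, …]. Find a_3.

3

193 = 0·637 + 193   →  a_0 = 0
637 = 3·193 + 58   →  a_1 = 3
193 = 3·58 + 19   →  a_2 = 3
58 = 3·19 + 1   →  a_3 = 3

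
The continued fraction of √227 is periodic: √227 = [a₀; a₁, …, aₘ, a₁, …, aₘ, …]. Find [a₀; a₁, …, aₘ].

[15; 15, 30]

a₀ = ⌊√227⌋ = 15.
With m₀=0, d₀=1 and mₖ₊₁ = dₖaₖ − mₖ, dₖ₊₁ = (n − mₖ₊₁²)/dₖ, aₖ₊₁ = ⌊(a₀+mₖ₊₁)/dₖ₊₁⌋:
  k=1: m=15, d=2, a=15
  k=2: m=15, d=1, a=30
d=1 and a=2a₀=30 at k=2, so the next step gives (m, d) = (15, 2) again — its k=1 value — and the period has length 2.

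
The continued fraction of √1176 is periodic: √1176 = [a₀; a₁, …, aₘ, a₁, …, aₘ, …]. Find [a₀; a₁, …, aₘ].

[34; 3, 2, 2, 2, 3, 68]

a₀ = ⌊√1176⌋ = 34.
With m₀=0, d₀=1 and mₖ₊₁ = dₖaₖ − mₖ, dₖ₊₁ = (n − mₖ₊₁²)/dₖ, aₖ₊₁ = ⌊(a₀+mₖ₊₁)/dₖ₊₁⌋:
  k=1: m=34, d=20, a=3
  k=2: m=26, d=25, a=2
  k=3: m=24, d=24, a=2
  k=4: m=24, d=25, a=2
  k=5: m=26, d=20, a=3
  k=6: m=34, d=1, a=68
d=1 and a=2a₀=68 at k=6, so the next step gives (m, d) = (34, 20) again — its k=1 value — and the period has length 6.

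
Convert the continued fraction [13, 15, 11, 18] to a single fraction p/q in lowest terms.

Fold from the inside: start with 18/1.
  11 + 1/18 = 199/18
  15 + 18/199 = 3003/199
  13 + 199/3003 = 39238/3003

39238/3003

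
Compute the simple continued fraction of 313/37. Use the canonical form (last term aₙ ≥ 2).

313 = 8*37 + 17
37 = 2*17 + 3
17 = 5*3 + 2
3 = 1*2 + 1
2 = 2*1 + 0  (stop)
So 313/37 = [8; 2, 5, 1, 2].

[8; 2, 5, 1, 2]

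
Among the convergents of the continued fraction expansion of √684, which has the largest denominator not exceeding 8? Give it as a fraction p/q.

183/7

√684 = [26; 6, 1, 1, 12, 1, 1, 6, 52, …] (period length 8).
Convergents:
  p_0/q_0 = 26/1
  p_1/q_1 = 157/6
  p_2/q_2 = 183/7
  p_3/q_3 = 340/13
q_2 = 7 ≤ 8 < 13 = q_3, so the answer is 183/7.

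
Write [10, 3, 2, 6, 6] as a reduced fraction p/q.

Fold from the inside: start with 6/1.
  6 + 1/6 = 37/6
  2 + 6/37 = 80/37
  3 + 37/80 = 277/80
  10 + 80/277 = 2850/277

2850/277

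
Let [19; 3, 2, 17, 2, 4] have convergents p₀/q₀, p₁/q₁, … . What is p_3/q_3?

2353/122

Using pₖ = aₖpₖ₋₁ + pₖ₋₂, qₖ = aₖqₖ₋₁ + qₖ₋₂ (with p₋₁=1, p₋₂=0, q₋₁=0, q₋₂=1):
  k=0: a=19, p=19, q=1
  k=1: a=3, p=58, q=3
  k=2: a=2, p=135, q=7
  k=3: a=17, p=2353, q=122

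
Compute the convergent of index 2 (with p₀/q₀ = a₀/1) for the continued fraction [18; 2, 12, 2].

Using pₖ = aₖpₖ₋₁ + pₖ₋₂, qₖ = aₖqₖ₋₁ + qₖ₋₂ (with p₋₁=1, p₋₂=0, q₋₁=0, q₋₂=1):
  k=0: a=18, p=18, q=1
  k=1: a=2, p=37, q=2
  k=2: a=12, p=462, q=25

462/25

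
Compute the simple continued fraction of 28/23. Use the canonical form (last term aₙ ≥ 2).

[1; 4, 1, 1, 2]

28 = 1×23 + 5
23 = 4×5 + 3
5 = 1×3 + 2
3 = 1×2 + 1
2 = 2×1 + 0  (stop)
So 28/23 = [1; 4, 1, 1, 2].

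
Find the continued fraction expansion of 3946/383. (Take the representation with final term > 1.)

[10; 3, 3, 3, 5, 2]

3946 = 10·383 + 116
383 = 3·116 + 35
116 = 3·35 + 11
35 = 3·11 + 2
11 = 5·2 + 1
2 = 2·1 + 0  (stop)
So 3946/383 = [10; 3, 3, 3, 5, 2].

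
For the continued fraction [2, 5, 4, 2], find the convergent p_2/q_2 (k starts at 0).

46/21

Using pₖ = aₖpₖ₋₁ + pₖ₋₂, qₖ = aₖqₖ₋₁ + qₖ₋₂ (with p₋₁=1, p₋₂=0, q₋₁=0, q₋₂=1):
  k=0: a=2, p=2, q=1
  k=1: a=5, p=11, q=5
  k=2: a=4, p=46, q=21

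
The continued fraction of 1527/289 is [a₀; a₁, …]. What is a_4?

9

1527 = 5·289 + 82   →  a_0 = 5
289 = 3·82 + 43   →  a_1 = 3
82 = 1·43 + 39   →  a_2 = 1
43 = 1·39 + 4   →  a_3 = 1
39 = 9·4 + 3   →  a_4 = 9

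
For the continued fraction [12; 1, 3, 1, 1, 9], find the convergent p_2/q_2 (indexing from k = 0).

51/4

Using pₖ = aₖpₖ₋₁ + pₖ₋₂, qₖ = aₖqₖ₋₁ + qₖ₋₂ (with p₋₁=1, p₋₂=0, q₋₁=0, q₋₂=1):
  k=0: a=12, p=12, q=1
  k=1: a=1, p=13, q=1
  k=2: a=3, p=51, q=4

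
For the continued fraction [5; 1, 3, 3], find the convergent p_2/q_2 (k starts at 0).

Using pₖ = aₖpₖ₋₁ + pₖ₋₂, qₖ = aₖqₖ₋₁ + qₖ₋₂ (with p₋₁=1, p₋₂=0, q₋₁=0, q₋₂=1):
  k=0: a=5, p=5, q=1
  k=1: a=1, p=6, q=1
  k=2: a=3, p=23, q=4

23/4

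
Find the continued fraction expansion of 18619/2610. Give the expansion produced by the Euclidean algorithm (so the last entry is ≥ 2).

[7; 7, 2, 11, 7, 2]

18619 = 7×2610 + 349
2610 = 7×349 + 167
349 = 2×167 + 15
167 = 11×15 + 2
15 = 7×2 + 1
2 = 2×1 + 0  (stop)
So 18619/2610 = [7; 7, 2, 11, 7, 2].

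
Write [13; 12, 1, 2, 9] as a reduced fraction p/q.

Fold from the inside: start with 9/1.
  2 + 1/9 = 19/9
  1 + 9/19 = 28/19
  12 + 19/28 = 355/28
  13 + 28/355 = 4643/355

4643/355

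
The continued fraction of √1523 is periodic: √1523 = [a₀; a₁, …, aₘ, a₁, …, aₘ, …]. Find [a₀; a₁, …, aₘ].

[39; 39, 78]

a₀ = ⌊√1523⌋ = 39.
With m₀=0, d₀=1 and mₖ₊₁ = dₖaₖ − mₖ, dₖ₊₁ = (n − mₖ₊₁²)/dₖ, aₖ₊₁ = ⌊(a₀+mₖ₊₁)/dₖ₊₁⌋:
  k=1: m=39, d=2, a=39
  k=2: m=39, d=1, a=78
d=1 and a=2a₀=78 at k=2, so the next step gives (m, d) = (39, 2) again — its k=1 value — and the period has length 2.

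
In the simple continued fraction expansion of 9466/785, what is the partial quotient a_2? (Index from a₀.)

15

9466 = 12·785 + 46   →  a_0 = 12
785 = 17·46 + 3   →  a_1 = 17
46 = 15·3 + 1   →  a_2 = 15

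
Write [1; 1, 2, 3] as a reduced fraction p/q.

17/10

Fold from the inside: start with 3/1.
  2 + 1/3 = 7/3
  1 + 3/7 = 10/7
  1 + 7/10 = 17/10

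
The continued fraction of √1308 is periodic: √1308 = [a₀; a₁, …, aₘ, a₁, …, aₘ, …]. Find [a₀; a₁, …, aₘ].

a₀ = ⌊√1308⌋ = 36.
With m₀=0, d₀=1 and mₖ₊₁ = dₖaₖ − mₖ, dₖ₊₁ = (n − mₖ₊₁²)/dₖ, aₖ₊₁ = ⌊(a₀+mₖ₊₁)/dₖ₊₁⌋:
  k=1: m=36, d=12, a=6
  k=2: m=36, d=1, a=72
d=1 and a=2a₀=72 at k=2, so the next step gives (m, d) = (36, 12) again — its k=1 value — and the period has length 2.

[36; 6, 72]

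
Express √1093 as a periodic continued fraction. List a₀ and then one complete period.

[33; 16, 1, 1, 16, 66]

a₀ = ⌊√1093⌋ = 33.
With m₀=0, d₀=1 and mₖ₊₁ = dₖaₖ − mₖ, dₖ₊₁ = (n − mₖ₊₁²)/dₖ, aₖ₊₁ = ⌊(a₀+mₖ₊₁)/dₖ₊₁⌋:
  k=1: m=33, d=4, a=16
  k=2: m=31, d=33, a=1
  k=3: m=2, d=33, a=1
  k=4: m=31, d=4, a=16
  k=5: m=33, d=1, a=66
d=1 and a=2a₀=66 at k=5, so the next step gives (m, d) = (33, 4) again — its k=1 value — and the period has length 5.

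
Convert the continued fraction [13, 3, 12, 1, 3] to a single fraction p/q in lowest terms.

Using pₖ = aₖpₖ₋₁ + pₖ₋₂ and qₖ = aₖqₖ₋₁ + qₖ₋₂:
  k=0: a=13, p=13, q=1
  k=1: a=3, p=40, q=3
  k=2: a=12, p=493, q=37
  k=3: a=1, p=533, q=40
  k=4: a=3, p=2092, q=157

2092/157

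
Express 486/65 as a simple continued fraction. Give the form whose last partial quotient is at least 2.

[7; 2, 10, 3]

486 = 7·65 + 31
65 = 2·31 + 3
31 = 10·3 + 1
3 = 3·1 + 0  (stop)
So 486/65 = [7; 2, 10, 3].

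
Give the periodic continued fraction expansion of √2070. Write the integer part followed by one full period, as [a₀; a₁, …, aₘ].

a₀ = ⌊√2070⌋ = 45.
With m₀=0, d₀=1 and mₖ₊₁ = dₖaₖ − mₖ, dₖ₊₁ = (n − mₖ₊₁²)/dₖ, aₖ₊₁ = ⌊(a₀+mₖ₊₁)/dₖ₊₁⌋:
  k=1: m=45, d=45, a=2
  k=2: m=45, d=1, a=90
d=1 and a=2a₀=90 at k=2, so the next step gives (m, d) = (45, 45) again — its k=1 value — and the period has length 2.

[45; 2, 90]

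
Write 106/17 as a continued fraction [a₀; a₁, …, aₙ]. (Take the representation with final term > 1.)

106 = 6*17 + 4
17 = 4*4 + 1
4 = 4*1 + 0  (stop)
So 106/17 = [6; 4, 4].

[6; 4, 4]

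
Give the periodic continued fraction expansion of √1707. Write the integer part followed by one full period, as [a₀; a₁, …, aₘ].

a₀ = ⌊√1707⌋ = 41.
With m₀=0, d₀=1 and mₖ₊₁ = dₖaₖ − mₖ, dₖ₊₁ = (n − mₖ₊₁²)/dₖ, aₖ₊₁ = ⌊(a₀+mₖ₊₁)/dₖ₊₁⌋:
  k=1: m=41, d=26, a=3
  k=2: m=37, d=13, a=6
  k=3: m=41, d=2, a=41
  k=4: m=41, d=13, a=6
  k=5: m=37, d=26, a=3
  k=6: m=41, d=1, a=82
d=1 and a=2a₀=82 at k=6, so the next step gives (m, d) = (41, 26) again — its k=1 value — and the period has length 6.

[41; 3, 6, 41, 6, 3, 82]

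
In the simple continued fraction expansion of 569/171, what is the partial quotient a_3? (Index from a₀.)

1

569 = 3·171 + 56   →  a_0 = 3
171 = 3·56 + 3   →  a_1 = 3
56 = 18·3 + 2   →  a_2 = 18
3 = 1·2 + 1   →  a_3 = 1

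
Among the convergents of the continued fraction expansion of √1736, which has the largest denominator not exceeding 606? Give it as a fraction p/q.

20791/499

√1736 = [41; 1, 1, 1, 82, …] (period length 4).
Convergents:
  p_0/q_0 = 41/1
  p_1/q_1 = 42/1
  p_2/q_2 = 83/2
  p_3/q_3 = 125/3
  p_4/q_4 = 10333/248
  p_5/q_5 = 10458/251
  p_6/q_6 = 20791/499
  p_7/q_7 = 31249/750
q_6 = 499 ≤ 606 < 750 = q_7, so the answer is 20791/499.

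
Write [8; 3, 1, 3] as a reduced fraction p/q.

Fold from the inside: start with 3/1.
  1 + 1/3 = 4/3
  3 + 3/4 = 15/4
  8 + 4/15 = 124/15

124/15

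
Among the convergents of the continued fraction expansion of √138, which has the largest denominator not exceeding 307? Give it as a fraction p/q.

3301/281

√138 = [11; 1, 2, 1, 22, …] (period length 4).
Convergents:
  p_0/q_0 = 11/1
  p_1/q_1 = 12/1
  p_2/q_2 = 35/3
  p_3/q_3 = 47/4
  p_4/q_4 = 1069/91
  p_5/q_5 = 1116/95
  p_6/q_6 = 3301/281
  p_7/q_7 = 4417/376
q_6 = 281 ≤ 307 < 376 = q_7, so the answer is 3301/281.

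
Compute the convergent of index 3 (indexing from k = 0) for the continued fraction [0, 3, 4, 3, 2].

Using pₖ = aₖpₖ₋₁ + pₖ₋₂, qₖ = aₖqₖ₋₁ + qₖ₋₂ (with p₋₁=1, p₋₂=0, q₋₁=0, q₋₂=1):
  k=0: a=0, p=0, q=1
  k=1: a=3, p=1, q=3
  k=2: a=4, p=4, q=13
  k=3: a=3, p=13, q=42

13/42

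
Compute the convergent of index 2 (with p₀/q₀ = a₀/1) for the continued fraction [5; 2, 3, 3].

38/7

Using pₖ = aₖpₖ₋₁ + pₖ₋₂, qₖ = aₖqₖ₋₁ + qₖ₋₂ (with p₋₁=1, p₋₂=0, q₋₁=0, q₋₂=1):
  k=0: a=5, p=5, q=1
  k=1: a=2, p=11, q=2
  k=2: a=3, p=38, q=7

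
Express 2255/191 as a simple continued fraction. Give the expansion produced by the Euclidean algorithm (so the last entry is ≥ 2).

[11; 1, 4, 6, 6]

2255 = 11·191 + 154
191 = 1·154 + 37
154 = 4·37 + 6
37 = 6·6 + 1
6 = 6·1 + 0  (stop)
So 2255/191 = [11; 1, 4, 6, 6].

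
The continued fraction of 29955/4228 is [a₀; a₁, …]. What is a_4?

29955 = 7·4228 + 359   →  a_0 = 7
4228 = 11·359 + 279   →  a_1 = 11
359 = 1·279 + 80   →  a_2 = 1
279 = 3·80 + 39   →  a_3 = 3
80 = 2·39 + 2   →  a_4 = 2

2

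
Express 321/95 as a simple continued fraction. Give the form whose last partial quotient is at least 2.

321 = 3×95 + 36
95 = 2×36 + 23
36 = 1×23 + 13
23 = 1×13 + 10
13 = 1×10 + 3
10 = 3×3 + 1
3 = 3×1 + 0  (stop)
So 321/95 = [3; 2, 1, 1, 1, 3, 3].

[3; 2, 1, 1, 1, 3, 3]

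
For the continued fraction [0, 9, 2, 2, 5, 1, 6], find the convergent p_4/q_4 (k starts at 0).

Using pₖ = aₖpₖ₋₁ + pₖ₋₂, qₖ = aₖqₖ₋₁ + qₖ₋₂ (with p₋₁=1, p₋₂=0, q₋₁=0, q₋₂=1):
  k=0: a=0, p=0, q=1
  k=1: a=9, p=1, q=9
  k=2: a=2, p=2, q=19
  k=3: a=2, p=5, q=47
  k=4: a=5, p=27, q=254

27/254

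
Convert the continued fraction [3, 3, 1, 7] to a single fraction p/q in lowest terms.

101/31

Using pₖ = aₖpₖ₋₁ + pₖ₋₂ and qₖ = aₖqₖ₋₁ + qₖ₋₂:
  k=0: a=3, p=3, q=1
  k=1: a=3, p=10, q=3
  k=2: a=1, p=13, q=4
  k=3: a=7, p=101, q=31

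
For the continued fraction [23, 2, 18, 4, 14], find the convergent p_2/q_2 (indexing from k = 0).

Using pₖ = aₖpₖ₋₁ + pₖ₋₂, qₖ = aₖqₖ₋₁ + qₖ₋₂ (with p₋₁=1, p₋₂=0, q₋₁=0, q₋₂=1):
  k=0: a=23, p=23, q=1
  k=1: a=2, p=47, q=2
  k=2: a=18, p=869, q=37

869/37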